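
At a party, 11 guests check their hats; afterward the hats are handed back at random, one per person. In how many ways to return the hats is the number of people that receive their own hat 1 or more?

# with exactly i fixed is C(11,i)·!(11-i); sum over i=1..11:
  i=1: C(11,1)·!10 = 11·1334961 = 14684571
  i=2: C(11,2)·!9 = 55·133496 = 7342280
  i=3: C(11,3)·!8 = 165·14833 = 2447445
  i=4: C(11,4)·!7 = 330·1854 = 611820
  i=5: C(11,5)·!6 = 462·265 = 122430
  i=6: C(11,6)·!5 = 462·44 = 20328
  i=7: C(11,7)·!4 = 330·9 = 2970
  i=8: C(11,8)·!3 = 165·2 = 330
  i=9: C(11,9)·!2 = 55·1 = 55
  i=10: C(11,10)·!1 = 11·0 = 0
  i=11: C(11,11)·!0 = 1·1 = 1
Total = 25232230.

25232230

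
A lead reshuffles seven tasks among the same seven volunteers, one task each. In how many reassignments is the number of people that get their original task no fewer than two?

1331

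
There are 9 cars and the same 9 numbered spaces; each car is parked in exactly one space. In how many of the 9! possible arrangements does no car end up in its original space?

Recurrence: !9 = 9·!8 + (-1)^9.
!9 = 9·14833 - 1 = 133496

133496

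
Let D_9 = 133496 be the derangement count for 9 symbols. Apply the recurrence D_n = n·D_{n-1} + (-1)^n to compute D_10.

D_10 = 10·133496 + 1 = 1334961.

1334961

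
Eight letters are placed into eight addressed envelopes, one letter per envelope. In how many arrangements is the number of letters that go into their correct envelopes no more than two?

37085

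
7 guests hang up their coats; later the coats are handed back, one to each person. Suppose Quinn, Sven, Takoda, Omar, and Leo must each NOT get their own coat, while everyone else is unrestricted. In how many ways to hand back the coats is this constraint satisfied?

2428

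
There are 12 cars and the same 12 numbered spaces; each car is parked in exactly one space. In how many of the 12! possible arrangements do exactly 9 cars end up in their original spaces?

Choose which 9 of the 12 are fixed: C(12,9) = 220.
The remaining 3 must be deranged: !3 = 2.
Total: 220 × 2 = 440.

440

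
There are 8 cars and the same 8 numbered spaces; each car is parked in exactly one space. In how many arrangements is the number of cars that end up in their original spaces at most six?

40319

# with exactly i fixed is C(8,i)·!(8-i); sum over i=0..6:
  i=0: C(8,0)·!8 = 1·14833 = 14833
  i=1: C(8,1)·!7 = 8·1854 = 14832
  i=2: C(8,2)·!6 = 28·265 = 7420
  i=3: C(8,3)·!5 = 56·44 = 2464
  i=4: C(8,4)·!4 = 70·9 = 630
  i=5: C(8,5)·!3 = 56·2 = 112
  i=6: C(8,6)·!2 = 28·1 = 28
Total = 40319.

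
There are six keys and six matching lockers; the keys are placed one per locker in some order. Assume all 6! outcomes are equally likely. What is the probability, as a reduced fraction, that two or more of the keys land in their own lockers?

Favorable outcomes: Σ_{i≥2} C(6,i)·!(6-i) = 15·9 + 20·2 + 15·1 + 6·0 + 1·1 = 191.
Total outcomes: 6! = 720.
Probability = 191/720 = 191/720.

191/720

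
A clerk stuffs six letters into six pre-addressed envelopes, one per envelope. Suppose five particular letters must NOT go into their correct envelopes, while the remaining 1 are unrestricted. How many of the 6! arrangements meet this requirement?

309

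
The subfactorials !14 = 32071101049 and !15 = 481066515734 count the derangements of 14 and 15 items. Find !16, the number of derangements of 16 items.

7697064251745

!16 = (16-1)·(!15 + !14) = 15·(481066515734 + 32071101049) = 15·513137616783 = 7697064251745.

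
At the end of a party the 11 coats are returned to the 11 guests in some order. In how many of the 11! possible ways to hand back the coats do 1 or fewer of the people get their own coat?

# with exactly i fixed is C(11,i)·!(11-i); sum over i=0..1:
  i=0: C(11,0)·!11 = 1·14684570 = 14684570
  i=1: C(11,1)·!10 = 11·1334961 = 14684571
Total = 29369141.

29369141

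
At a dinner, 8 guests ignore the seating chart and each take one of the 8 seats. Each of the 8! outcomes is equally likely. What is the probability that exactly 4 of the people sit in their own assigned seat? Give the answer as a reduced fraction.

Favorable outcomes: C(8,4)·!4 = 70·9 = 630.
Total outcomes: 8! = 40320.
Probability = 630/40320 = 1/64.

1/64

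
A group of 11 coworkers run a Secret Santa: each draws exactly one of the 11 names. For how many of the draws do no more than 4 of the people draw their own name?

# with exactly i fixed is C(11,i)·!(11-i); sum over i=0..4:
  i=0: C(11,0)·!11 = 1·14684570 = 14684570
  i=1: C(11,1)·!10 = 11·1334961 = 14684571
  i=2: C(11,2)·!9 = 55·133496 = 7342280
  i=3: C(11,3)·!8 = 165·14833 = 2447445
  i=4: C(11,4)·!7 = 330·1854 = 611820
Total = 39770686.

39770686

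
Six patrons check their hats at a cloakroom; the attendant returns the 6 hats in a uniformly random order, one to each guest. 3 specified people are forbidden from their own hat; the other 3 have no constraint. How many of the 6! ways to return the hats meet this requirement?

426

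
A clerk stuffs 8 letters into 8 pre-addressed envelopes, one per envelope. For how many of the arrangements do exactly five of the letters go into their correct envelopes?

112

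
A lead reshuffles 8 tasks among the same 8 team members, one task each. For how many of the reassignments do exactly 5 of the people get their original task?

112

Pick the 5 fixed positions: C(8,5) = 56 ways.
The other 3 form a derangement: !3 = 2.
Total: 56 × 2 = 112.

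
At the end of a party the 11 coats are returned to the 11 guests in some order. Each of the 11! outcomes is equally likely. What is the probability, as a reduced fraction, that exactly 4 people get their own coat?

Favorable outcomes: C(11,4)·!7 = 330·1854 = 611820.
Total outcomes: 11! = 39916800.
Probability = 611820/39916800 = 103/6720.

103/6720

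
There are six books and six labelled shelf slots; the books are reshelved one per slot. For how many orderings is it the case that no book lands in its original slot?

265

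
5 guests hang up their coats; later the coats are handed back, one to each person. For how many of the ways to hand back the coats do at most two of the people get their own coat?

Sum C(5,i)·!(5-i) for i = 0..2:
  i=0: C(5,0)·!5 = 1·44 = 44
  i=1: C(5,1)·!4 = 5·9 = 45
  i=2: C(5,2)·!3 = 10·2 = 20
Total = 109.

109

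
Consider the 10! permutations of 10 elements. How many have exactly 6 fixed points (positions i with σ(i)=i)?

Pick the 6 fixed positions: C(10,6) = 210 ways.
The other 4 form a derangement: !4 = 9.
Total: 210 × 9 = 1890.

1890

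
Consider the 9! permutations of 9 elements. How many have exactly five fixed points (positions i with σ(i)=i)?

1134

Choose which 5 of the 9 are fixed: C(9,5) = 126.
The remaining 4 must be deranged: !4 = 9.
Total: 126 × 9 = 1134.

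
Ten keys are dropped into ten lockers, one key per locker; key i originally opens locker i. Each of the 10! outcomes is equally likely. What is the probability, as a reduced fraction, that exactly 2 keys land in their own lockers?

Favorable outcomes: C(10,2)·!8 = 45·14833 = 667485.
Total outcomes: 10! = 3628800.
Probability = 667485/3628800 = 2119/11520.

2119/11520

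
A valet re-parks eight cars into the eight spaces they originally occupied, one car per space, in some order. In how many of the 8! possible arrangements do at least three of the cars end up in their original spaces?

3235

Sum C(8,i)·!(8-i) for i = 3..8:
  i=3: C(8,3)·!5 = 56·44 = 2464
  i=4: C(8,4)·!4 = 70·9 = 630
  i=5: C(8,5)·!3 = 56·2 = 112
  i=6: C(8,6)·!2 = 28·1 = 28
  i=7: C(8,7)·!1 = 8·0 = 0
  i=8: C(8,8)·!0 = 1·1 = 1
Total = 3235.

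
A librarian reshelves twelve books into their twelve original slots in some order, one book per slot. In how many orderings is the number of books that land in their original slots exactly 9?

440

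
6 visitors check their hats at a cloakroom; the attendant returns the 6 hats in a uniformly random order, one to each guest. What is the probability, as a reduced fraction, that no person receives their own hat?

Favorable outcomes: !6 = 265.
Total outcomes: 6! = 720.
Probability = 265/720 = 53/144.

53/144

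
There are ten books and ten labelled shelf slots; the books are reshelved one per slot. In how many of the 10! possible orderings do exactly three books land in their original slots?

Choose which 3 of the 10 are fixed: C(10,3) = 120.
The other 7 form a derangement: !7 = 1854.
Total: 120 × 1854 = 222480.

222480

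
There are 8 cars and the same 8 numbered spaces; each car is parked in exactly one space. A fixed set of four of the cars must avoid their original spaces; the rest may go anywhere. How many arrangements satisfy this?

24024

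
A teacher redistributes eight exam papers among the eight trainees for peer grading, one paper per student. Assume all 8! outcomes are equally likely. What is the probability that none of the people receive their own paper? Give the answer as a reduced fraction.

2119/5760

Favorable outcomes: !8 = 14833.
Total outcomes: 8! = 40320.
Probability = 14833/40320 = 2119/5760.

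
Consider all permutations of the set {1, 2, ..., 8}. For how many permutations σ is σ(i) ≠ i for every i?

14833

The number of derangements of 8 is !8 = Σ_{k=0}^{8} (-1)^k·8!/k!
= 8! - 8!/1! + 8!/2! - 8!/3! + 8!/4! - 8!/5! + 8!/6! - 8!/7! + 8!/8!
= 40320 - 40320 + 20160 - 6720 + 1680 - 336 + 56 - 8 + 1
= 14833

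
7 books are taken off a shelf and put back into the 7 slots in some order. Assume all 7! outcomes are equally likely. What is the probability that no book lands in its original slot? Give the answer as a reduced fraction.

Favorable outcomes: !7 = 1854.
Total outcomes: 7! = 5040.
Probability = 1854/5040 = 103/280.

103/280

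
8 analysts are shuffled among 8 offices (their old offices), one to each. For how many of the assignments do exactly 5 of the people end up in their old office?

Choose which 5 of the 8 are fixed: C(8,5) = 56.
The other 3 form a derangement: !3 = 2.
Total: 56 × 2 = 112.

112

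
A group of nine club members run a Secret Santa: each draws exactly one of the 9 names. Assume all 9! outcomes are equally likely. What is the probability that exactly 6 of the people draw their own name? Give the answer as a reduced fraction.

Favorable outcomes: C(9,6)·!3 = 84·2 = 168.
Total outcomes: 9! = 362880.
Probability = 168/362880 = 1/2160.

1/2160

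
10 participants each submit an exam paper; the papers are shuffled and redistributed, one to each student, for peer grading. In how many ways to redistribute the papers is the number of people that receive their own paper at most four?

3615536

Sum C(10,i)·!(10-i) for i = 0..4:
  i=0: C(10,0)·!10 = 1·1334961 = 1334961
  i=1: C(10,1)·!9 = 10·133496 = 1334960
  i=2: C(10,2)·!8 = 45·14833 = 667485
  i=3: C(10,3)·!7 = 120·1854 = 222480
  i=4: C(10,4)·!6 = 210·265 = 55650
Total = 3615536.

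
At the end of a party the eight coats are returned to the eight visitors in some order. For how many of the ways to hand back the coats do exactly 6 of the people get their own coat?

28

Choose which 6 of the 8 are fixed: C(8,6) = 28.
The other 2 form a derangement: !2 = 1.
Total: 28 × 1 = 28.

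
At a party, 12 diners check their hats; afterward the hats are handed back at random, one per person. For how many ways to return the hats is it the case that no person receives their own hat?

176214841

The number of derangements of 12 is !12 = Σ_{k=0}^{12} (-1)^k·12!/k!
= 12! - 12!/1! + 12!/2! - 12!/3! + 12!/4! - 12!/5! + 12!/6! - 12!/7! + 12!/8! - 12!/9! + 12!/10! - 12!/11! + 12!/12!
= 479001600 - 479001600 + 239500800 - 79833600 + 19958400 - 3991680 + 665280 - 95040 + 11880 - 1320 + 132 - 12 + 1
= 176214841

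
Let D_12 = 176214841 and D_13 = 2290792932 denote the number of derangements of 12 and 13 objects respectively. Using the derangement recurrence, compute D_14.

D_14 = (14-1)·(D_13 + D_12) = 13·(2290792932 + 176214841) = 13·2467007773 = 32071101049.

32071101049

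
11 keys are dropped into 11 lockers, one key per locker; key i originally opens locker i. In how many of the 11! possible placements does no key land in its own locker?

By inclusion-exclusion, !11 = Σ (-1)^k · 11!/k! for k=0..11
= 11! - 11!/1! + 11!/2! - 11!/3! + 11!/4! - 11!/5! + 11!/6! - 11!/7! + 11!/8! - 11!/9! + 11!/10! - 11!/11!
= 39916800 - 39916800 + 19958400 - 6652800 + 1663200 - 332640 + 55440 - 7920 + 990 - 110 + 11 - 1
= 14684570

14684570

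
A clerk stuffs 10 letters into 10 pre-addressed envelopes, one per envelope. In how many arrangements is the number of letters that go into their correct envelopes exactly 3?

222480

Choose which 3 of the 10 are fixed: C(10,3) = 120.
The other 7 form a derangement: !7 = 1854.
Total: 120 × 1854 = 222480.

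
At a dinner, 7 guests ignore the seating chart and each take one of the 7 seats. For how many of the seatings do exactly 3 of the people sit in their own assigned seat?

315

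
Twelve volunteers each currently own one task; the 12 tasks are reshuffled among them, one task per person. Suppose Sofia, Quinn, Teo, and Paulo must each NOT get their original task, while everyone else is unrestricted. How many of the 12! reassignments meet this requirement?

339696000

Inclusion-exclusion on the 4 forbidden self-matches:
Σ_{j=0}^{4} (-1)^j C(4,j)(12-j)!
= C(4,0)·12! - C(4,1)·11! + C(4,2)·10! - C(4,3)·9! + C(4,4)·8!
= 479001600 - 159667200 + 21772800 - 1451520 + 40320
= 339696000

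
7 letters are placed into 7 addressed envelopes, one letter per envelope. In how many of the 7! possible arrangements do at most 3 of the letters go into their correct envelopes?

Sum C(7,i)·!(7-i) for i = 0..3:
  i=0: C(7,0)·!7 = 1·1854 = 1854
  i=1: C(7,1)·!6 = 7·265 = 1855
  i=2: C(7,2)·!5 = 21·44 = 924
  i=3: C(7,3)·!4 = 35·9 = 315
Total = 4948.

4948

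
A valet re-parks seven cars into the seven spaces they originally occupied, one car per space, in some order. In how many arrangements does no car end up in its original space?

1854

By inclusion-exclusion, !7 = Σ (-1)^k · 7!/k! for k=0..7
= 7! - 7!/1! + 7!/2! - 7!/3! + 7!/4! - 7!/5! + 7!/6! - 7!/7!
= 5040 - 5040 + 2520 - 840 + 210 - 42 + 7 - 1
= 1854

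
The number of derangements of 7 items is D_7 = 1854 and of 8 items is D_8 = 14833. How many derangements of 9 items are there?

133496

D_9 = (9-1)·(D_8 + D_7) = 8·(14833 + 1854) = 8·16687 = 133496.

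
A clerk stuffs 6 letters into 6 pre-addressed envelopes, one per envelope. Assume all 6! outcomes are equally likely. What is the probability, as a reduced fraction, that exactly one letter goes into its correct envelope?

Favorable outcomes: C(6,1)·!5 = 6·44 = 264.
Total outcomes: 6! = 720.
Probability = 264/720 = 11/30.

11/30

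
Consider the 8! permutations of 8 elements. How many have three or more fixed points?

3235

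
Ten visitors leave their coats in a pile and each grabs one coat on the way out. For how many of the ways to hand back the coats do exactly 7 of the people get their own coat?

Choose which 7 of the 10 are fixed: C(10,7) = 120.
The other 3 form a derangement: !3 = 2.
Total: 120 × 2 = 240.

240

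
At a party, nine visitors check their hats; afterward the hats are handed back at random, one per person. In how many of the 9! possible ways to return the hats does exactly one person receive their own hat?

133497

Pick the single fixed position: C(9,1) = 9 ways.
The other 8 form a derangement: !8 = 14833.
Total: 9 × 14833 = 133497.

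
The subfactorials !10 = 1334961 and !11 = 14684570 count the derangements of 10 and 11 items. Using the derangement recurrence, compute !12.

176214841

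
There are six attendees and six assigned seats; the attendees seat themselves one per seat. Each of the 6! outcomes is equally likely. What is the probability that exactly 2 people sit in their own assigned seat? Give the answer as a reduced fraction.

3/16

Favorable outcomes: C(6,2)·!4 = 15·9 = 135.
Total outcomes: 6! = 720.
Probability = 135/720 = 3/16.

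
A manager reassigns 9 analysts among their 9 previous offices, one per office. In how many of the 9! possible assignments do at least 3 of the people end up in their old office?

29143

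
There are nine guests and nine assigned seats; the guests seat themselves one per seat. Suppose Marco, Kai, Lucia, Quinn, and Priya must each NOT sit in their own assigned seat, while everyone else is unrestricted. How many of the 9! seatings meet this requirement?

Inclusion-exclusion on the 5 forbidden self-matches:
Σ_{j=0}^{5} (-1)^j C(5,j)(9-j)!
= C(5,0)·9! - C(5,1)·8! + C(5,2)·7! - C(5,3)·6! + C(5,4)·5! - C(5,5)·4!
= 362880 - 201600 + 50400 - 7200 + 600 - 24
= 205056

205056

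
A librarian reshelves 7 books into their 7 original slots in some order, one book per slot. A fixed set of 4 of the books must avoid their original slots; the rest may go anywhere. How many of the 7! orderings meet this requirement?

2790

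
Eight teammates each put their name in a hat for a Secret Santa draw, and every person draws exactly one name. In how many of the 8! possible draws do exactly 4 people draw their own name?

630

Choose which 4 of the 8 are fixed: C(8,4) = 70.
The other 4 form a derangement: !4 = 9.
Total: 70 × 9 = 630.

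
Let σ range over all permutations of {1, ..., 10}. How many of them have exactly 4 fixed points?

Choose which 4 of the 10 are fixed: C(10,4) = 210.
The other 6 form a derangement: !6 = 265.
Total: 210 × 265 = 55650.

55650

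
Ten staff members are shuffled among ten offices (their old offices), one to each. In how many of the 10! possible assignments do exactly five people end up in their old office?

11088

Pick the 5 fixed positions: C(10,5) = 252 ways.
The remaining 5 must be deranged: !5 = 44.
Total: 252 × 44 = 11088.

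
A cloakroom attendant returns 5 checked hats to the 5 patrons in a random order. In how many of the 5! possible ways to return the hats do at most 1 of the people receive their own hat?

89

# with exactly i fixed is C(5,i)·!(5-i); sum over i=0..1:
  i=0: C(5,0)·!5 = 1·44 = 44
  i=1: C(5,1)·!4 = 5·9 = 45
Total = 89.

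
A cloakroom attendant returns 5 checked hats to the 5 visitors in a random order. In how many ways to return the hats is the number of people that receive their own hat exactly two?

Choose which 2 of the 5 are fixed: C(5,2) = 10.
The remaining 3 must be deranged: !3 = 2.
Total: 10 × 2 = 20.

20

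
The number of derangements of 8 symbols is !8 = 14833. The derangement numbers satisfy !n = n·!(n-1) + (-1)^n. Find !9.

!9 = 9·14833 - 1 = 133496.

133496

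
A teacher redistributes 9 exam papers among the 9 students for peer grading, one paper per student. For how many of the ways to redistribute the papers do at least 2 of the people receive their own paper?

95887

Sum C(9,i)·!(9-i) for i = 2..9:
  i=2: C(9,2)·!7 = 36·1854 = 66744
  i=3: C(9,3)·!6 = 84·265 = 22260
  i=4: C(9,4)·!5 = 126·44 = 5544
  i=5: C(9,5)·!4 = 126·9 = 1134
  i=6: C(9,6)·!3 = 84·2 = 168
  i=7: C(9,7)·!2 = 36·1 = 36
  i=8: C(9,8)·!1 = 9·0 = 0
  i=9: C(9,9)·!0 = 1·1 = 1
Total = 95887.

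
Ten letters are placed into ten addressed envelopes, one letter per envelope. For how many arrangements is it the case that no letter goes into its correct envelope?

1334961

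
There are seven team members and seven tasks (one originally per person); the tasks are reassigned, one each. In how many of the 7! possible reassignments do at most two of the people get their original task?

# with exactly i fixed is C(7,i)·!(7-i); sum over i=0..2:
  i=0: C(7,0)·!7 = 1·1854 = 1854
  i=1: C(7,1)·!6 = 7·265 = 1855
  i=2: C(7,2)·!5 = 21·44 = 924
Total = 4633.

4633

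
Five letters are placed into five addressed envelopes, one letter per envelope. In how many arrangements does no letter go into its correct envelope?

44

!5 = 5! · Σ_{k=0}^{5} (-1)^k/k!
= 5! - 5!/1! + 5!/2! - 5!/3! + 5!/4! - 5!/5!
= 120 - 120 + 60 - 20 + 5 - 1
= 44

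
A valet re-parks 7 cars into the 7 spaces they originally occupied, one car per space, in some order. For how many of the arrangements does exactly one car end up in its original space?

1855

Pick the single fixed position: C(7,1) = 7 ways.
The remaining 6 must be deranged: !6 = 265.
Total: 7 × 265 = 1855.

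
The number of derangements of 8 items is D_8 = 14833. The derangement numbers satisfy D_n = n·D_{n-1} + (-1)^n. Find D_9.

D_9 = 9·14833 - 1 = 133496.

133496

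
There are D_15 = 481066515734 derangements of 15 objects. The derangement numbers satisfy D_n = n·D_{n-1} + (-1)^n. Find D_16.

D_16 = 16·481066515734 + 1 = 7697064251745.

7697064251745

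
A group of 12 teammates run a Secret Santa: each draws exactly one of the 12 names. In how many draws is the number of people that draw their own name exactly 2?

Pick the 2 fixed positions: C(12,2) = 66 ways.
The other 10 form a derangement: !10 = 1334961.
Total: 66 × 1334961 = 88107426.

88107426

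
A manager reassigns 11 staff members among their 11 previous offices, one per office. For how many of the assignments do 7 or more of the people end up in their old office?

3356

# with exactly i fixed is C(11,i)·!(11-i); sum over i=7..11:
  i=7: C(11,7)·!4 = 330·9 = 2970
  i=8: C(11,8)·!3 = 165·2 = 330
  i=9: C(11,9)·!2 = 55·1 = 55
  i=10: C(11,10)·!1 = 11·0 = 0
  i=11: C(11,11)·!0 = 1·1 = 1
Total = 3356.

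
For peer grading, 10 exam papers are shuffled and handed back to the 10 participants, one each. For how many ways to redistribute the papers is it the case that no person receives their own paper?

!10 = 10! · Σ_{k=0}^{10} (-1)^k/k!
= 10! - 10!/1! + 10!/2! - 10!/3! + 10!/4! - 10!/5! + 10!/6! - 10!/7! + 10!/8! - 10!/9! + 10!/10!
= 3628800 - 3628800 + 1814400 - 604800 + 151200 - 30240 + 5040 - 720 + 90 - 10 + 1
= 1334961

1334961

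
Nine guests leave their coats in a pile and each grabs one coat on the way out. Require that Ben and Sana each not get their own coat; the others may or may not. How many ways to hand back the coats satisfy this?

Let A_j be the event that the j-th constrained one is fixed. By inclusion-exclusion over the 2 events:
Σ_{j=0}^{2} (-1)^j C(2,j)(9-j)!
= C(2,0)·9! - C(2,1)·8! + C(2,2)·7!
= 362880 - 80640 + 5040
= 287280

287280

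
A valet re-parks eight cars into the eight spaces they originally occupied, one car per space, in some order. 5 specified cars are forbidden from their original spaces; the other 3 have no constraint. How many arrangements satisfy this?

21234

Let A_j be the event that the j-th constrained one is fixed. By inclusion-exclusion over the 5 events:
Σ_{j=0}^{5} (-1)^j C(5,j)(8-j)!
= C(5,0)·8! - C(5,1)·7! + C(5,2)·6! - C(5,3)·5! + C(5,4)·4! - C(5,5)·3!
= 40320 - 25200 + 7200 - 1200 + 120 - 6
= 21234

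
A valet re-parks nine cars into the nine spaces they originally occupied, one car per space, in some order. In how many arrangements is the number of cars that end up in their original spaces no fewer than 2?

95887

Sum C(9,i)·!(9-i) for i = 2..9:
  i=2: C(9,2)·!7 = 36·1854 = 66744
  i=3: C(9,3)·!6 = 84·265 = 22260
  i=4: C(9,4)·!5 = 126·44 = 5544
  i=5: C(9,5)·!4 = 126·9 = 1134
  i=6: C(9,6)·!3 = 84·2 = 168
  i=7: C(9,7)·!2 = 36·1 = 36
  i=8: C(9,8)·!1 = 9·0 = 0
  i=9: C(9,9)·!0 = 1·1 = 1
Total = 95887.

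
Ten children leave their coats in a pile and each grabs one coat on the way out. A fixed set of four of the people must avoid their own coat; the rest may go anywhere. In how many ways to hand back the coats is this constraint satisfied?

2399760

Let A_j be the event that the j-th constrained one is fixed. By inclusion-exclusion over the 4 events:
Σ_{j=0}^{4} (-1)^j C(4,j)(10-j)!
= C(4,0)·10! - C(4,1)·9! + C(4,2)·8! - C(4,3)·7! + C(4,4)·6!
= 3628800 - 1451520 + 241920 - 20160 + 720
= 2399760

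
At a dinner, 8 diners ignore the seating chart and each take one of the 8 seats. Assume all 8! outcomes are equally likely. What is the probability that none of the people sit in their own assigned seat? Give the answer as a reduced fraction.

2119/5760

Favorable outcomes: !8 = 14833.
Total outcomes: 8! = 40320.
Probability = 14833/40320 = 2119/5760.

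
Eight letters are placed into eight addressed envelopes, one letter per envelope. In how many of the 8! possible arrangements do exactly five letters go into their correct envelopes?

112

Pick the 5 fixed positions: C(8,5) = 56 ways.
The remaining 3 must be deranged: !3 = 2.
Total: 56 × 2 = 112.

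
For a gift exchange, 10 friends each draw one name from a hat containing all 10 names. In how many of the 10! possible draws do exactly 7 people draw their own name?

Pick the 7 fixed positions: C(10,7) = 120 ways.
The remaining 3 must be deranged: !3 = 2.
Total: 120 × 2 = 240.

240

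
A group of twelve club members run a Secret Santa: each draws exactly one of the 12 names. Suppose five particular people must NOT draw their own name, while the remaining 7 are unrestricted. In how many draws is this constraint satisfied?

Let A_j be the event that the j-th constrained one is fixed. By inclusion-exclusion over the 5 events:
Σ_{j=0}^{5} (-1)^j C(5,j)(12-j)!
= C(5,0)·12! - C(5,1)·11! + C(5,2)·10! - C(5,3)·9! + C(5,4)·8! - C(5,5)·7!
= 479001600 - 199584000 + 36288000 - 3628800 + 201600 - 5040
= 312273360

312273360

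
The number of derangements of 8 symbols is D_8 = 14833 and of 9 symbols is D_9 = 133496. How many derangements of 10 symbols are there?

D_10 = (10-1)·(D_9 + D_8) = 9·(133496 + 14833) = 9·148329 = 1334961.

1334961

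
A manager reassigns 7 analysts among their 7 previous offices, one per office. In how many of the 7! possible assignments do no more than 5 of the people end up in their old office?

5039

# with exactly i fixed is C(7,i)·!(7-i); sum over i=0..5:
  i=0: C(7,0)·!7 = 1·1854 = 1854
  i=1: C(7,1)·!6 = 7·265 = 1855
  i=2: C(7,2)·!5 = 21·44 = 924
  i=3: C(7,3)·!4 = 35·9 = 315
  i=4: C(7,4)·!3 = 35·2 = 70
  i=5: C(7,5)·!2 = 21·1 = 21
Total = 5039.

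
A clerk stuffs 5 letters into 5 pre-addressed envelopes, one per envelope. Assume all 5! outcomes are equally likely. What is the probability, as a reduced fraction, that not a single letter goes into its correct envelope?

Favorable outcomes: !5 = 44.
Total outcomes: 5! = 120.
Probability = 44/120 = 11/30.

11/30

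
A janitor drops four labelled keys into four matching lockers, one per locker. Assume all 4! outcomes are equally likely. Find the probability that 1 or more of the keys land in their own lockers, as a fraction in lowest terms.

5/8

Favorable outcomes: Σ_{i≥1} C(4,i)·!(4-i) = 4·2 + 6·1 + 4·0 + 1·1 = 15.
Total outcomes: 4! = 24.
Probability = 15/24 = 5/8.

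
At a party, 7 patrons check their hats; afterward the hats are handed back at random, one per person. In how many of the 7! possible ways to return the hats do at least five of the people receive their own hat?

Sum C(7,i)·!(7-i) for i = 5..7:
  i=5: C(7,5)·!2 = 21·1 = 21
  i=6: C(7,6)·!1 = 7·0 = 0
  i=7: C(7,7)·!0 = 1·1 = 1
Total = 22.

22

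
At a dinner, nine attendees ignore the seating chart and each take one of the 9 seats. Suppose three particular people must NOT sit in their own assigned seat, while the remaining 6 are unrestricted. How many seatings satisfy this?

256320

Inclusion-exclusion on the 3 forbidden self-matches:
Σ_{j=0}^{3} (-1)^j C(3,j)(9-j)!
= C(3,0)·9! - C(3,1)·8! + C(3,2)·7! - C(3,3)·6!
= 362880 - 120960 + 15120 - 720
= 256320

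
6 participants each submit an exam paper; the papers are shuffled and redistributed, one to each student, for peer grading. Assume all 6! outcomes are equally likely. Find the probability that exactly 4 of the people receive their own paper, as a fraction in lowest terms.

Favorable outcomes: C(6,4)·!2 = 15·1 = 15.
Total outcomes: 6! = 720.
Probability = 15/720 = 1/48.

1/48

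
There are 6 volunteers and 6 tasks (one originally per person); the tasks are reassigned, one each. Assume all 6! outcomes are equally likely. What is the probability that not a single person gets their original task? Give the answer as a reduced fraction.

Favorable outcomes: !6 = 265.
Total outcomes: 6! = 720.
Probability = 265/720 = 53/144.

53/144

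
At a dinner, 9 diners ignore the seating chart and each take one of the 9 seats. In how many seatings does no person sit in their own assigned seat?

133496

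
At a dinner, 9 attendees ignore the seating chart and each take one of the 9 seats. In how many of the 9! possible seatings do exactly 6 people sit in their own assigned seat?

168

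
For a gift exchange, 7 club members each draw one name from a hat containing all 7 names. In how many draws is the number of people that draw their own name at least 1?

# with exactly i fixed is C(7,i)·!(7-i); sum over i=1..7:
  i=1: C(7,1)·!6 = 7·265 = 1855
  i=2: C(7,2)·!5 = 21·44 = 924
  i=3: C(7,3)·!4 = 35·9 = 315
  i=4: C(7,4)·!3 = 35·2 = 70
  i=5: C(7,5)·!2 = 21·1 = 21
  i=6: C(7,6)·!1 = 7·0 = 0
  i=7: C(7,7)·!0 = 1·1 = 1
Total = 3186.

3186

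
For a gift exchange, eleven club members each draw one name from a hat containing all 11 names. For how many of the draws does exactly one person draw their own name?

Pick the single fixed position: C(11,1) = 11 ways.
The other 10 form a derangement: !10 = 1334961.
Total: 11 × 1334961 = 14684571.

14684571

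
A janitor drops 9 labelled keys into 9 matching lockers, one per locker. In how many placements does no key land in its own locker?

133496

Use !n = (n-1)(!(n-1) + !(n-2)).
!9 = 8·(14833 + 1854) = 8·16687 = 133496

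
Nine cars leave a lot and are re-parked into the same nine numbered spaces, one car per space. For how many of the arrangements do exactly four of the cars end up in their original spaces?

5544

Choose which 4 of the 9 are fixed: C(9,4) = 126.
The remaining 5 must be deranged: !5 = 44.
Total: 126 × 44 = 5544.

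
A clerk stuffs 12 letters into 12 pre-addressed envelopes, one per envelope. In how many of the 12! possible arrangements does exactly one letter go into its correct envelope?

176214840

Choose which one of the 12 is fixed: C(12,1) = 12.
The other 11 form a derangement: !11 = 14684570.
Total: 12 × 14684570 = 176214840.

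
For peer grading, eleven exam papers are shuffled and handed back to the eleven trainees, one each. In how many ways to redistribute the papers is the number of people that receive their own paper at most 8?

Sum C(11,i)·!(11-i) for i = 0..8:
  i=0: C(11,0)·!11 = 1·14684570 = 14684570
  i=1: C(11,1)·!10 = 11·1334961 = 14684571
  i=2: C(11,2)·!9 = 55·133496 = 7342280
  i=3: C(11,3)·!8 = 165·14833 = 2447445
  i=4: C(11,4)·!7 = 330·1854 = 611820
  i=5: C(11,5)·!6 = 462·265 = 122430
  i=6: C(11,6)·!5 = 462·44 = 20328
  i=7: C(11,7)·!4 = 330·9 = 2970
  i=8: C(11,8)·!3 = 165·2 = 330
Total = 39916744.

39916744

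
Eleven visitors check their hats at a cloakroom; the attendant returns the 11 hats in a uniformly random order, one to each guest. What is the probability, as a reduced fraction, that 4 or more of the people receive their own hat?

Favorable outcomes: Σ_{i≥4} C(11,i)·!(11-i) = 330·1854 + 462·265 + 462·44 + 330·9 + 165·2 + 55·1 + 11·0 + 1·1 = 757934.
Total outcomes: 11! = 39916800.
Probability = 757934/39916800 = 378967/19958400.

378967/19958400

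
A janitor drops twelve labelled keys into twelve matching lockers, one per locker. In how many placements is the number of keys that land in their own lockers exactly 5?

1468368

Pick the 5 fixed positions: C(12,5) = 792 ways.
The other 7 form a derangement: !7 = 1854.
Total: 792 × 1854 = 1468368.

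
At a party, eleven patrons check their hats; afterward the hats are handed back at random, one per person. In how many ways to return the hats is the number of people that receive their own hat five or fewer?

# with exactly i fixed is C(11,i)·!(11-i); sum over i=0..5:
  i=0: C(11,0)·!11 = 1·14684570 = 14684570
  i=1: C(11,1)·!10 = 11·1334961 = 14684571
  i=2: C(11,2)·!9 = 55·133496 = 7342280
  i=3: C(11,3)·!8 = 165·14833 = 2447445
  i=4: C(11,4)·!7 = 330·1854 = 611820
  i=5: C(11,5)·!6 = 462·265 = 122430
Total = 39893116.

39893116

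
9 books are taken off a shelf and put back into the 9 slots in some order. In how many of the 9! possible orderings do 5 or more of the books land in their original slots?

Sum C(9,i)·!(9-i) for i = 5..9:
  i=5: C(9,5)·!4 = 126·9 = 1134
  i=6: C(9,6)·!3 = 84·2 = 168
  i=7: C(9,7)·!2 = 36·1 = 36
  i=8: C(9,8)·!1 = 9·0 = 0
  i=9: C(9,9)·!0 = 1·1 = 1
Total = 1339.

1339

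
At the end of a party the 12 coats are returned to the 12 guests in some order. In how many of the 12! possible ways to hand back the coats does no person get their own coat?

!12 is the nearest integer to 12!/e.
12! = 479001600, and 479001600/e ≈ 176214840.93, so !12 = 176214841.

176214841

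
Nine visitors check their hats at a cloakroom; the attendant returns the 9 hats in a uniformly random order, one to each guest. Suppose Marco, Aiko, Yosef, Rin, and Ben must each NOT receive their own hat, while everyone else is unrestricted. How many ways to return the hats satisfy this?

Let A_j be the event that the j-th constrained one is fixed. By inclusion-exclusion over the 5 events:
Σ_{j=0}^{5} (-1)^j C(5,j)(9-j)!
= C(5,0)·9! - C(5,1)·8! + C(5,2)·7! - C(5,3)·6! + C(5,4)·5! - C(5,5)·4!
= 362880 - 201600 + 50400 - 7200 + 600 - 24
= 205056

205056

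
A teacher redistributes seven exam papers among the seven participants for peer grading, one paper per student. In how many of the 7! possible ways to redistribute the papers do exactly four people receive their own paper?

70

Choose which 4 of the 7 are fixed: C(7,4) = 35.
The remaining 3 must be deranged: !3 = 2.
Total: 35 × 2 = 70.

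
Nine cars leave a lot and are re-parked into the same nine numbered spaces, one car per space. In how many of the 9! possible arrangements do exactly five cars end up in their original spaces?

1134

Choose which 5 of the 9 are fixed: C(9,5) = 126.
The remaining 4 must be deranged: !4 = 9.
Total: 126 × 9 = 1134.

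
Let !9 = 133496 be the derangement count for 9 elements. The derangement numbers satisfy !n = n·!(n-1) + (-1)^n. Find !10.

!10 = 10·133496 + 1 = 1334961.

1334961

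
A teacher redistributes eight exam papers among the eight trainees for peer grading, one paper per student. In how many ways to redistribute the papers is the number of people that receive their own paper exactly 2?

Pick the 2 fixed positions: C(8,2) = 28 ways.
The remaining 6 must be deranged: !6 = 265.
Total: 28 × 265 = 7420.

7420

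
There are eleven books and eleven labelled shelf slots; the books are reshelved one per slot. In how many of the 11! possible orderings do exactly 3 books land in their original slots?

Choose which 3 of the 11 are fixed: C(11,3) = 165.
The remaining 8 must be deranged: !8 = 14833.
Total: 165 × 14833 = 2447445.

2447445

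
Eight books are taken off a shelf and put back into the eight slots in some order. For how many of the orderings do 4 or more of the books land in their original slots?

771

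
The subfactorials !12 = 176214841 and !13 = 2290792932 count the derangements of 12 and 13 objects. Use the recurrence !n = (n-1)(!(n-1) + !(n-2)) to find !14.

32071101049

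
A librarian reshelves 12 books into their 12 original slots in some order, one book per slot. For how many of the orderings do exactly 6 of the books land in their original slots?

244860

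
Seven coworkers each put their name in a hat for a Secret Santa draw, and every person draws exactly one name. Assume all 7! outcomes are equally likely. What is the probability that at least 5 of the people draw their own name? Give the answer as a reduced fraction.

11/2520

Favorable outcomes: Σ_{i≥5} C(7,i)·!(7-i) = 21·1 + 7·0 + 1·1 = 22.
Total outcomes: 7! = 5040.
Probability = 22/5040 = 11/2520.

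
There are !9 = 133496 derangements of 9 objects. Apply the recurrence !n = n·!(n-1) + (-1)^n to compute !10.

!10 = 10·133496 + 1 = 1334961.

1334961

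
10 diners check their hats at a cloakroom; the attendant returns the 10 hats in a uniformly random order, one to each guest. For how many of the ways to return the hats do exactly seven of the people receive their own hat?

Choose which 7 of the 10 are fixed: C(10,7) = 120.
The remaining 3 must be deranged: !3 = 2.
Total: 120 × 2 = 240.

240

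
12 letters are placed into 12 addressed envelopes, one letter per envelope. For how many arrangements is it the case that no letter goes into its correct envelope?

176214841

Recurrence: !12 = 11·(!11 + !10).
!12 = 11·(14684570 + 1334961) = 11·16019531 = 176214841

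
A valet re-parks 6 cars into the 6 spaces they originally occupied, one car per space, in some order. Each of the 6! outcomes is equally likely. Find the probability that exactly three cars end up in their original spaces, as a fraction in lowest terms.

1/18

Favorable outcomes: C(6,3)·!3 = 20·2 = 40.
Total outcomes: 6! = 720.
Probability = 40/720 = 1/18.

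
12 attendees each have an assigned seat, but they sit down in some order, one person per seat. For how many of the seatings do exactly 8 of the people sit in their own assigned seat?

4455

Pick the 8 fixed positions: C(12,8) = 495 ways.
The other 4 form a derangement: !4 = 9.
Total: 495 × 9 = 4455.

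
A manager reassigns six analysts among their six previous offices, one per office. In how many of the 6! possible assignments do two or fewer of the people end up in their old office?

# with exactly i fixed is C(6,i)·!(6-i); sum over i=0..2:
  i=0: C(6,0)·!6 = 1·265 = 265
  i=1: C(6,1)·!5 = 6·44 = 264
  i=2: C(6,2)·!4 = 15·9 = 135
Total = 664.

664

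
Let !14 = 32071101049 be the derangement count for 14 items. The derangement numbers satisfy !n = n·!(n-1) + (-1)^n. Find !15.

!15 = 15·32071101049 - 1 = 481066515734.

481066515734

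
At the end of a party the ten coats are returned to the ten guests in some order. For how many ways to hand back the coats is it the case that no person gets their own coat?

1334961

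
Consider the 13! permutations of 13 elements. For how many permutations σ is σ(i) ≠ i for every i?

2290792932

The subfactorial !13 = [13!/e] (nearest integer).
13! = 6227020800, and 6227020800/e ≈ 2290792932.07, so !13 = 2290792932.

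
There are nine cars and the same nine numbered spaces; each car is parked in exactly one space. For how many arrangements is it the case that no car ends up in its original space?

Use !n = (n-1)(!(n-1) + !(n-2)).
!9 = 8·(14833 + 1854) = 8·16687 = 133496

133496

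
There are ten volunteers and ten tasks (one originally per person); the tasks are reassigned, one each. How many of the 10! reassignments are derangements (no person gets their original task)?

1334961

The subfactorial !10 = [10!/e] (nearest integer).
10! = 3628800, and 3628800/e ≈ 1334960.92, so !10 = 1334961.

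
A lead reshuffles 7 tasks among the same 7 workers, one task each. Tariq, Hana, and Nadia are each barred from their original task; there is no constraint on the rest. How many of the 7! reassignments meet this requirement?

3216

Inclusion-exclusion on the 3 forbidden self-matches:
Σ_{j=0}^{3} (-1)^j C(3,j)(7-j)!
= C(3,0)·7! - C(3,1)·6! + C(3,2)·5! - C(3,3)·4!
= 5040 - 2160 + 360 - 24
= 3216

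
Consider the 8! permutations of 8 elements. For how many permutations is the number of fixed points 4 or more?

Sum C(8,i)·!(8-i) for i = 4..8:
  i=4: C(8,4)·!4 = 70·9 = 630
  i=5: C(8,5)·!3 = 56·2 = 112
  i=6: C(8,6)·!2 = 28·1 = 28
  i=7: C(8,7)·!1 = 8·0 = 0
  i=8: C(8,8)·!0 = 1·1 = 1
Total = 771.

771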